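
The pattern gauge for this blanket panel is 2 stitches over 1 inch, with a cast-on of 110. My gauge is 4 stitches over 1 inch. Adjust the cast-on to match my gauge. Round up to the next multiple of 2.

Scale factor = 4 / 2 = 2.000.
110 × 4 / 2 = 220.00 sts.

220 stitches.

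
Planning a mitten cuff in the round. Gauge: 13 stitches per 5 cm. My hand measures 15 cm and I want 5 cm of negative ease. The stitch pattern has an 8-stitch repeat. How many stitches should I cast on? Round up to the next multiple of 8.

Finished = 15 − 5 = 10 cm.
13 / 5 = 2.6 sts/cm.
10 × 2.6 = 26.00 sts.
Next multiple of 8: 32.

32 stitches.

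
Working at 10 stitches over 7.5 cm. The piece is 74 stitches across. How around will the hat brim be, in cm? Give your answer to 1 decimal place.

55.5 cm.

10 stitches / 7.5 cm = 1.333 stitches per cm.
74 / 1.333 = 55.50 cm.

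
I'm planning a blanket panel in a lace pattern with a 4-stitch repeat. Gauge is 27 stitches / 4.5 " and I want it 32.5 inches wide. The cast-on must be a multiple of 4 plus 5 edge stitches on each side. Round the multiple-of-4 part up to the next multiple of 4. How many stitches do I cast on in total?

27 / 4.5 = 6 sts per inch.
32.5 × 6 = 195.00 sts.
Less 10 edge sts → 185.00 for the repeat.
Next multiple of 4: 188.
Add back 10 edge sts → 198.

Cast on 198 stitches.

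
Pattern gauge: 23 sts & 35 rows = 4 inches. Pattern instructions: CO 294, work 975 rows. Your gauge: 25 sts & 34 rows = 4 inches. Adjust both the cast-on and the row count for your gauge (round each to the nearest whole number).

Stitches: 294 × 25/23 = 319.57 → 320.
Rows: 975 × 34/35 = 947.14 → 947.

Cast on 320 stitches; work 947 rows.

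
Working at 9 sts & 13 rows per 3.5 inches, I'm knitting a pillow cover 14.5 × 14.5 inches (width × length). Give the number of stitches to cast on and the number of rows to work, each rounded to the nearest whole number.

Cast on 37 stitches and work 54 rows.

Stitch gauge = 9/3.5 = 2.571 sts/in; 14.5 × 2.571 = 37.29 → 37 sts.
Row gauge = 13/3.5 = 3.714 rows/in; 14.5 × 3.714 = 53.86 → 54 rows.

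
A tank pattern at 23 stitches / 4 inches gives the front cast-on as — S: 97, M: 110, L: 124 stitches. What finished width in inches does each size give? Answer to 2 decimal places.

23/4 = 5.75 sts per in.
S: 97 / 5.75 = 16.870 → 16.87 in.
M: 110 / 5.75 = 19.130 → 19.13 in.
L: 124 / 5.75 = 21.565 → 21.57 in.

S 16.87 inches; M 19.13 inches; L 21.57 inches.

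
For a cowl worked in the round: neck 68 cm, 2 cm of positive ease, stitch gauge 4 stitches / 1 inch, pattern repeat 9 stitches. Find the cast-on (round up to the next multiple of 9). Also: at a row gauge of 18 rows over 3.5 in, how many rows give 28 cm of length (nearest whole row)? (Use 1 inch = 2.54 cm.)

Finished = 68 + 2 = 70 cm.
70 cm × 1/2.54 = 27.56 inches.
4/1 = 4 sts per in; 27.56 × 4 = 110.24 sts.
Next multiple of 9 → 117.
28 cm = 11.02 inches; × 5.143 = 56.69 → 57 rows.

Cast on 117 stitches; work 57 rows.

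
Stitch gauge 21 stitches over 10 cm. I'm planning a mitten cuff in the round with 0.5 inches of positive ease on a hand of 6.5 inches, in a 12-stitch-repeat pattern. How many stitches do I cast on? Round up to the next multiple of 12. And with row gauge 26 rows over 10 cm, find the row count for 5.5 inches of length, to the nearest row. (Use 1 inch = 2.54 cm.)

Finished = 6.5 + 0.5 = 7 inches.
7 inches × 2.54 = 17.78 cm.
21/10 = 2.1 sts per cm; 17.78 × 2.1 = 37.34 sts.
Next multiple of 12 → 48.
5.5 inches = 13.97 cm; × 2.6 = 36.32 → 36 rows.

Cast on 48 stitches; work 36 rows.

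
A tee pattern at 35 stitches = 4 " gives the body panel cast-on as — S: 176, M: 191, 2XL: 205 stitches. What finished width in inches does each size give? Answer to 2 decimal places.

35/4 = 8.75 sts per in.
S: 176 / 8.75 = 20.114 → 20.11 in.
M: 191 / 8.75 = 21.829 → 21.83 in.
2XL: 205 / 8.75 = 23.429 → 23.43 in.

S 20.11 inches; M 21.83 inches; 2XL 23.43 inches.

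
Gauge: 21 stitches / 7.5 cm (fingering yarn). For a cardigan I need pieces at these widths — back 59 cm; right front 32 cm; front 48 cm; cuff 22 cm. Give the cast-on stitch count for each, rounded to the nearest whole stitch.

back 165; right front 90; front 134; cuff 62.

Rate = 21/7.5 = 2.8 sts per cm.
back: 59 × 2.8 = 165.20 → 165.
right front: 32 × 2.8 = 89.60 → 90.
front: 48 × 2.8 = 134.40 → 134.
cuff: 22 × 2.8 = 61.60 → 62.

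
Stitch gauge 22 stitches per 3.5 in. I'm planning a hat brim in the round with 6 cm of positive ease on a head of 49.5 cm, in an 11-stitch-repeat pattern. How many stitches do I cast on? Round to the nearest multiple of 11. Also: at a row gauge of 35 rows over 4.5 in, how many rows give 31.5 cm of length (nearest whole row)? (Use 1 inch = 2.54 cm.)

Cast on 132 stitches; work 96 rows.

Finished = 49.5 + 6 = 55.5 cm.
55.5 cm × 1/2.54 = 21.85 inches.
22/3.5 = 6.286 sts per in; 21.85 × 6.286 = 137.35 sts.
Nearest multiple of 11 → 132.
31.5 cm = 12.40 inches; × 7.778 = 96.46 → 96 rows.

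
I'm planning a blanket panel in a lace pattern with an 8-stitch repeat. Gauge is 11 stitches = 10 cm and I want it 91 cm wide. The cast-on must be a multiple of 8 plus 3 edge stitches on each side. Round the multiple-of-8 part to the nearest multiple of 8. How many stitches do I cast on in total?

102 stitches.

11 / 10 = 1.1 sts per cm.
91 × 1.1 = 100.10 sts.
Less 6 edge sts → 94.10 for the repeat.
Nearest multiple of 8: 96.
Add back 6 edge sts → 102.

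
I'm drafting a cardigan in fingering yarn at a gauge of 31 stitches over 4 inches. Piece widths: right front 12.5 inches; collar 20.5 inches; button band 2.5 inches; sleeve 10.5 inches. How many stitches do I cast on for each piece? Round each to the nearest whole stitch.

Rate = 31/4 = 7.75 sts per in.
right front: 12.5 × 7.75 = 96.88 → 97.
collar: 20.5 × 7.75 = 158.88 → 159.
button band: 2.5 × 7.75 = 19.38 → 19.
sleeve: 10.5 × 7.75 = 81.38 → 81.

right front 97; collar 159; button band 19; sleeve 81.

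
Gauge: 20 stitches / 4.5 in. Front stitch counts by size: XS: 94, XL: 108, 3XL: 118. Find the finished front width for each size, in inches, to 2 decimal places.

20/4.5 = 4.444 sts per in.
XS: 94 / 4.444 = 21.150 → 21.15 in.
XL: 108 / 4.444 = 24.300 → 24.30 in.
3XL: 118 / 4.444 = 26.550 → 26.55 in.

XS 21.15 inches; XL 24.30 inches; 3XL 26.55 inches.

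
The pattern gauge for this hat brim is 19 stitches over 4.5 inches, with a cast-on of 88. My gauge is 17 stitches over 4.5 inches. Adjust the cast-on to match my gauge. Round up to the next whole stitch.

Scale factor = 17 / 19 = 0.895.
88 × 17 / 19 = 78.74 sts.
→ 79 sts.

CO 79 sts.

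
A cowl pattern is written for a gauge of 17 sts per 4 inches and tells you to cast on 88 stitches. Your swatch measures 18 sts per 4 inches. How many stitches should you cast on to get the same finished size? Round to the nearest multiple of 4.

Scale factor = 18 / 17 = 1.059.
88 × 18 / 17 = 93.18 sts.
→ 92 sts.

Cast on 92 stitches.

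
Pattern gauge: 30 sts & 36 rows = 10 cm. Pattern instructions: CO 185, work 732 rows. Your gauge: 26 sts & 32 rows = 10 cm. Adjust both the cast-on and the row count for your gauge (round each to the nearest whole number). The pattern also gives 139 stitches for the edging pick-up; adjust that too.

Cast on 160 stitches; work 651 rows; edging pick-up 120 stitches.

Stitches: 185 × 26/30 = 160.33 → 160.
Rows: 732 × 32/36 = 650.67 → 651.
edging pick-up: 139 × 26/30 = 120.47 → 120.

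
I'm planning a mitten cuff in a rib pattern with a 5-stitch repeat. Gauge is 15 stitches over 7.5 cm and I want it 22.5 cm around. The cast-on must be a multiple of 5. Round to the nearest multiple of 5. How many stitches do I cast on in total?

15 / 7.5 = 2 sts per cm.
22.5 × 2 = 45.00 sts.
Nearest multiple of 5: 45.

Cast on 45 stitches.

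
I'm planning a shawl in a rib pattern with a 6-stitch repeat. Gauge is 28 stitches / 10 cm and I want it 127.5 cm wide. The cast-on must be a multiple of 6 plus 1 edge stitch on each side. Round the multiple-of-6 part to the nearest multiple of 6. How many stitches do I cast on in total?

356 stitches.

28 / 10 = 2.8 sts per cm.
127.5 × 2.8 = 357.00 sts.
Less 2 edge sts → 355.00 for the repeat.
Nearest multiple of 6: 354.
Add back 2 edge sts → 356.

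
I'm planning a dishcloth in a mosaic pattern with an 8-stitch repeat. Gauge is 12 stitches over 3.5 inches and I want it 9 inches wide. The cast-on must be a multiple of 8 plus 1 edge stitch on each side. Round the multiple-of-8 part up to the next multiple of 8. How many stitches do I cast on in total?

Cast on 34 stitches.

12 / 3.5 = 3.429 sts per inch.
9 × 3.429 = 30.86 sts.
Less 2 edge sts → 28.86 for the repeat.
Next multiple of 8: 32.
Add back 2 edge sts → 34.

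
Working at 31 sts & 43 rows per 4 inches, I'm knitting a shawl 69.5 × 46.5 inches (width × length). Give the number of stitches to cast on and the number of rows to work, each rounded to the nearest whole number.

Stitch gauge = 31/4 = 7.75 sts/in; 69.5 × 7.75 = 538.62 → 539 sts.
Row gauge = 43/4 = 10.75 rows/in; 46.5 × 10.75 = 499.88 → 500 rows.

Cast on 539 stitches and work 500 rows.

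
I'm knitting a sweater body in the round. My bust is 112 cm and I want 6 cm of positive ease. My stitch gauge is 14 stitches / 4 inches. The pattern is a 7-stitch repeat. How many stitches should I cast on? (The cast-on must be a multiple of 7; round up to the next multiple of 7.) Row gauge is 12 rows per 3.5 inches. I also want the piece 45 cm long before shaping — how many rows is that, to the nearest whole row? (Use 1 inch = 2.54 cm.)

Cast on 168 stitches; work 61 rows.

Finished = 112 + 6 = 118 cm.
118 cm × 1/2.54 = 46.46 inches.
14/4 = 3.5 sts per in; 46.46 × 3.5 = 162.60 sts.
Next multiple of 7 → 168.
45 cm = 17.72 inches; × 3.429 = 60.74 → 61 rows.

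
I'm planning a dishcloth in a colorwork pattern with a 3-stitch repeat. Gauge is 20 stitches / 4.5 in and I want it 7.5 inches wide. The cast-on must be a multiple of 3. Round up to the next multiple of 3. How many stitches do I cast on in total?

20 / 4.5 = 4.444 sts per inch.
7.5 × 4.444 = 33.33 sts.
Next multiple of 3: 36.

36 stitches.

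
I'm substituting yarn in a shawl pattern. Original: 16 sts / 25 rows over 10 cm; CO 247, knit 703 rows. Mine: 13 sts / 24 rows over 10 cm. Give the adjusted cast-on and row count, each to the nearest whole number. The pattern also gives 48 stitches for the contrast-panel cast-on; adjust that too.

Cast on 201 stitches; work 675 rows; contrast-panel cast-on 39 stitches.

Stitches: 247 × 13/16 = 200.69 → 201.
Rows: 703 × 24/25 = 674.88 → 675.
contrast-panel cast-on: 48 × 13/16 = 39.00 → 39.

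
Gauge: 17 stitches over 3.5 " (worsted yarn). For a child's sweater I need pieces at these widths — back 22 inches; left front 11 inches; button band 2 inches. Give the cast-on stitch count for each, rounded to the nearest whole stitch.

Rate = 17/3.5 = 4.857 sts per in.
back: 22 × 4.857 = 106.86 → 107.
left front: 11 × 4.857 = 53.43 → 53.
button band: 2 × 4.857 = 9.71 → 10.

back 107; left front 53; button band 10.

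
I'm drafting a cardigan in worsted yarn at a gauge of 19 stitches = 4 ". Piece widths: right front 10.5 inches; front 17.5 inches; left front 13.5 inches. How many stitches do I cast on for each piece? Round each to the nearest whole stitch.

Rate = 19/4 = 4.75 sts per in.
right front: 10.5 × 4.75 = 49.88 → 50.
front: 17.5 × 4.75 = 83.12 → 83.
left front: 13.5 × 4.75 = 64.12 → 64.

right front 50; front 83; left front 64.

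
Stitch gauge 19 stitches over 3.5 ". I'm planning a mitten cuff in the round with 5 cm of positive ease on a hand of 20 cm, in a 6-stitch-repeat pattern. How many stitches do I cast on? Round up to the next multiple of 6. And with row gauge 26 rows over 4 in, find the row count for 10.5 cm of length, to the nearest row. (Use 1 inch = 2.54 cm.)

Cast on 54 stitches; work 27 rows.

Finished = 20 + 5 = 25 cm.
25 cm × 1/2.54 = 9.84 inches.
19/3.5 = 5.429 sts per in; 9.84 × 5.429 = 53.43 sts.
Next multiple of 6 → 54.
10.5 cm = 4.13 inches; × 6.5 = 26.87 → 27 rows.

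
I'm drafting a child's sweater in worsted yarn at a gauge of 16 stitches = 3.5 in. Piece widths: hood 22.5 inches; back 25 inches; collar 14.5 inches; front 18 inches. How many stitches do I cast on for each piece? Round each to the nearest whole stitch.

hood 103; back 114; collar 66; front 82.

Rate = 16/3.5 = 4.571 sts per in.
hood: 22.5 × 4.571 = 102.86 → 103.
back: 25 × 4.571 = 114.29 → 114.
collar: 14.5 × 4.571 = 66.29 → 66.
front: 18 × 4.571 = 82.29 → 82.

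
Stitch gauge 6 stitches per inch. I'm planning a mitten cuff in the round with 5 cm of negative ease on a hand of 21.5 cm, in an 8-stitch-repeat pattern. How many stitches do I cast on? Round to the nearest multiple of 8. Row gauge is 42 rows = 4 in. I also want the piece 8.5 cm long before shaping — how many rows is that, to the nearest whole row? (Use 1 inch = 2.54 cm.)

Finished = 21.5 − 5 = 16.5 cm.
16.5 cm × 1/2.54 = 6.50 inches.
6/1 = 6 sts per in; 6.50 × 6 = 38.98 sts.
Nearest multiple of 8 → 40.
8.5 cm = 3.35 inches; × 10.5 = 35.14 → 35 rows.

Cast on 40 stitches; work 35 rows.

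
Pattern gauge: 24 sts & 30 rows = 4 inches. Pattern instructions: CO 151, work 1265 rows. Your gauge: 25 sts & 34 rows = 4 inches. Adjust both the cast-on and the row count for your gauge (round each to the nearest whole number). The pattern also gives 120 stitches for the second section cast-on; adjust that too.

Cast on 157 stitches; work 1434 rows; second section cast-on 125 stitches.

Stitches: 151 × 25/24 = 157.29 → 157.
Rows: 1265 × 34/30 = 1433.67 → 1434.
second section cast-on: 120 × 25/24 = 125.00 → 125.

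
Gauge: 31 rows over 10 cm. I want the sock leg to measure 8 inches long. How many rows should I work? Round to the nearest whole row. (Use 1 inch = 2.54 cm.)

Knit 63 rows.

8 in = 20.32 cm.
31 rows / 10 cm = 3.1 rows per cm.
20.32 × 3.1 = 62.99 rows.
Round to nearest → 63.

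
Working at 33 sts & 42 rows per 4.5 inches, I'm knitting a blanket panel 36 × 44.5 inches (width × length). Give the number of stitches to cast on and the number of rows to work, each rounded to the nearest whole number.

Cast on 264 stitches and work 415 rows.

Stitch gauge = 33/4.5 = 7.333 sts/in; 36 × 7.333 = 264.00 → 264 sts.
Row gauge = 42/4.5 = 9.333 rows/in; 44.5 × 9.333 = 415.33 → 415 rows.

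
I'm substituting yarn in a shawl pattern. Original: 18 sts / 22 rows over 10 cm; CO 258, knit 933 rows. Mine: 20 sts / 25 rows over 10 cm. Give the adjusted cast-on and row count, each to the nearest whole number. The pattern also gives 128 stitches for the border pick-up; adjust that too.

Stitches: 258 × 20/18 = 286.67 → 287.
Rows: 933 × 25/22 = 1060.23 → 1060.
border pick-up: 128 × 20/18 = 142.22 → 142.

Cast on 287 stitches; work 1060 rows; border pick-up 142 stitches.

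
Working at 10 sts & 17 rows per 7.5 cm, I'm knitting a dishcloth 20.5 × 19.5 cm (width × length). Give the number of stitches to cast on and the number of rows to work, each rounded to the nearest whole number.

Cast on 27 stitches and work 44 rows.

Stitch gauge = 10/7.5 = 1.333 sts/cm; 20.5 × 1.333 = 27.33 → 27 sts.
Row gauge = 17/7.5 = 2.267 rows/cm; 19.5 × 2.267 = 44.20 → 44 rows.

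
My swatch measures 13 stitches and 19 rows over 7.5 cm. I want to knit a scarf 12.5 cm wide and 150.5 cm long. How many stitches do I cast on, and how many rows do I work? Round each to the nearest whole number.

Stitch gauge = 13/7.5 = 1.733 sts/cm; 12.5 × 1.733 = 21.67 → 22 sts.
Row gauge = 19/7.5 = 2.533 rows/cm; 150.5 × 2.533 = 381.27 → 381 rows.

Cast on 22 stitches and work 381 rows.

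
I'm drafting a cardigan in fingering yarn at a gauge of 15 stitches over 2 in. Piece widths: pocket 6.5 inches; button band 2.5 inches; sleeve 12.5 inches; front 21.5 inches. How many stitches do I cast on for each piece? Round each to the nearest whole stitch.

pocket 49; button band 19; sleeve 94; front 161.

Rate = 15/2 = 7.5 sts per in.
pocket: 6.5 × 7.5 = 48.75 → 49.
button band: 2.5 × 7.5 = 18.75 → 19.
sleeve: 12.5 × 7.5 = 93.75 → 94.
front: 21.5 × 7.5 = 161.25 → 161.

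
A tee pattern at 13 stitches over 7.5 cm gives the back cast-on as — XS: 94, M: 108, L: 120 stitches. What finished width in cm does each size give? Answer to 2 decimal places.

13/7.5 = 1.733 sts per cm.
XS: 94 / 1.733 = 54.231 → 54.23 cm.
M: 108 / 1.733 = 62.308 → 62.31 cm.
L: 120 / 1.733 = 69.231 → 69.23 cm.

XS 54.23 cm; M 62.31 cm; L 69.23 cm.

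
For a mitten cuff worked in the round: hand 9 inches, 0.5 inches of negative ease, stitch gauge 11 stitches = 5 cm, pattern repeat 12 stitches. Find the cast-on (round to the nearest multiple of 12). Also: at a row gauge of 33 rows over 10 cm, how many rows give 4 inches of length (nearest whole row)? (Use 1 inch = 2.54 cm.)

Cast on 48 stitches; work 34 rows.

Finished = 9 − 0.5 = 8.5 inches.
8.5 inches × 2.54 = 21.59 cm.
11/5 = 2.2 sts per cm; 21.59 × 2.2 = 47.50 sts.
Nearest multiple of 12 → 48.
4 inches = 10.16 cm; × 3.3 = 33.53 → 34 rows.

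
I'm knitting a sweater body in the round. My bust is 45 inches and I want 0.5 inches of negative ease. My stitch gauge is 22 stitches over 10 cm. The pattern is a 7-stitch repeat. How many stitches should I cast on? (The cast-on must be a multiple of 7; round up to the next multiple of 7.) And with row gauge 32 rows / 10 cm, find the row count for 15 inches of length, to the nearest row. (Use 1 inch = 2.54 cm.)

Cast on 252 stitches; work 122 rows.

Finished = 45 − 0.5 = 44.5 inches.
44.5 inches × 2.54 = 113.03 cm.
22/10 = 2.2 sts per cm; 113.03 × 2.2 = 248.67 sts.
Next multiple of 7 → 252.
15 inches = 38.10 cm; × 3.2 = 121.92 → 122 rows.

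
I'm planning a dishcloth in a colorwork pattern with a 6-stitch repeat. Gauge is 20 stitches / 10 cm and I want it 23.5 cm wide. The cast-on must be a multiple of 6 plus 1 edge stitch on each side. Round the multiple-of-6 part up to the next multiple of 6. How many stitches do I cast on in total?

20 / 10 = 2 sts per cm.
23.5 × 2 = 47.00 sts.
Less 2 edge sts → 45.00 for the repeat.
Next multiple of 6: 48.
Add back 2 edge sts → 50.

50 stitches.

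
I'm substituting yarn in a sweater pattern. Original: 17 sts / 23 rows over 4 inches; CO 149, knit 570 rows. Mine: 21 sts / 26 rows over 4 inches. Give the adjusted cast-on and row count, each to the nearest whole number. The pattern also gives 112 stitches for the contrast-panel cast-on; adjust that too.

Cast on 184 stitches; work 644 rows; contrast-panel cast-on 138 stitches.

Stitches: 149 × 21/17 = 184.06 → 184.
Rows: 570 × 26/23 = 644.35 → 644.
contrast-panel cast-on: 112 × 21/17 = 138.35 → 138.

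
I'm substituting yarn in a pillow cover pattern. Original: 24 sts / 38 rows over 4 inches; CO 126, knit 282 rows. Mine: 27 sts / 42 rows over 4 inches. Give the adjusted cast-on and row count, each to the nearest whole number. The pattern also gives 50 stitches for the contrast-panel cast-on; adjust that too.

Stitches: 126 × 27/24 = 141.75 → 142.
Rows: 282 × 42/38 = 311.68 → 312.
contrast-panel cast-on: 50 × 27/24 = 56.25 → 56.

Cast on 142 stitches; work 312 rows; contrast-panel cast-on 56 stitches.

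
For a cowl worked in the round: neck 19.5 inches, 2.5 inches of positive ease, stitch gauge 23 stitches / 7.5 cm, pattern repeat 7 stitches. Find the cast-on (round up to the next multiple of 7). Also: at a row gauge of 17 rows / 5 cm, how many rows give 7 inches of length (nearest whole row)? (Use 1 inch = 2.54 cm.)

Finished = 19.5 + 2.5 = 22 inches.
22 inches × 2.54 = 55.88 cm.
23/7.5 = 3.067 sts per cm; 55.88 × 3.067 = 171.37 sts.
Next multiple of 7 → 175.
7 inches = 17.78 cm; × 3.4 = 60.45 → 60 rows.

Cast on 175 stitches; work 60 rows.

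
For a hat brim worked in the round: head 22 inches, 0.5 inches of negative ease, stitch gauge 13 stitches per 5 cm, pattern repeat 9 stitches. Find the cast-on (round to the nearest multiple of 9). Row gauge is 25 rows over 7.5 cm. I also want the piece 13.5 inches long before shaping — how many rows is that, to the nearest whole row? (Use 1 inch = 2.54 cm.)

Cast on 144 stitches; work 114 rows.

Finished = 22 − 0.5 = 21.5 inches.
21.5 inches × 2.54 = 54.61 cm.
13/5 = 2.6 sts per cm; 54.61 × 2.6 = 141.99 sts.
Nearest multiple of 9 → 144.
13.5 inches = 34.29 cm; × 3.333 = 114.30 → 114 rows.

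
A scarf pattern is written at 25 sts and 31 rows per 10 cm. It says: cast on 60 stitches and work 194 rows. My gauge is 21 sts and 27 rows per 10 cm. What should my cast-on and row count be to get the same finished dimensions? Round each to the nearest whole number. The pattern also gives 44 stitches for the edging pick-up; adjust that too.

Cast on 50 stitches; work 169 rows; edging pick-up 37 stitches.

Stitches: 60 × 21/25 = 50.40 → 50.
Rows: 194 × 27/31 = 168.97 → 169.
edging pick-up: 44 × 21/25 = 36.96 → 37.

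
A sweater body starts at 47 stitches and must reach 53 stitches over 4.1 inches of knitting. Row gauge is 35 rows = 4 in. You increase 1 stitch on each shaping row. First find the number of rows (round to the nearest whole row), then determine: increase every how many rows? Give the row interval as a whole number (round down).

Increase every 6th row.

Rows = 4.1 × 8.75 = 35.9 → 36 rows.
Stitches to add: 6 → 6 shaping rows (at 1 st each).
36 / 6 = 6.00 → every 6 rows.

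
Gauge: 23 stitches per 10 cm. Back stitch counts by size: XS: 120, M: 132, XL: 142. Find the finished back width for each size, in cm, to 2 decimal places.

23/10 = 2.3 sts per cm.
XS: 120 / 2.3 = 52.174 → 52.17 cm.
M: 132 / 2.3 = 57.391 → 57.39 cm.
XL: 142 / 2.3 = 61.739 → 61.74 cm.

XS 52.17 cm; M 57.39 cm; XL 61.74 cm.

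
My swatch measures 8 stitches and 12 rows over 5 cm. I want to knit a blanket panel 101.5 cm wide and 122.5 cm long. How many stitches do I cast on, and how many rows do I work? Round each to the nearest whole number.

Stitch gauge = 8/5 = 1.6 sts/cm; 101.5 × 1.6 = 162.40 → 162 sts.
Row gauge = 12/5 = 2.4 rows/cm; 122.5 × 2.4 = 294.00 → 294 rows.

Cast on 162 stitches and work 294 rows.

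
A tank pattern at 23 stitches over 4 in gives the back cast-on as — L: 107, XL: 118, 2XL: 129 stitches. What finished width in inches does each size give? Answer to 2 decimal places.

23/4 = 5.75 sts per in.
L: 107 / 5.75 = 18.609 → 18.61 in.
XL: 118 / 5.75 = 20.522 → 20.52 in.
2XL: 129 / 5.75 = 22.435 → 22.43 in.

L 18.61 inches; XL 20.52 inches; 2XL 22.43 inches.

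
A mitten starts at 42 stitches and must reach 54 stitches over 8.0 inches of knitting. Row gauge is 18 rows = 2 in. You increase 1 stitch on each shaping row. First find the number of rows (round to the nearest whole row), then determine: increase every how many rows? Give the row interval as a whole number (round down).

Increase every 6th row.

Rows = 8.0 × 9 = 72.0 → 72 rows.
Stitches to add: 12 → 12 shaping rows (at 1 st each).
72 / 12 = 6.00 → every 6 rows.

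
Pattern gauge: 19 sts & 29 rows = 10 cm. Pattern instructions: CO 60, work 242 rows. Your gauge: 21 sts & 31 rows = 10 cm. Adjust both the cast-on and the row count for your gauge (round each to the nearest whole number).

Stitches: 60 × 21/19 = 66.32 → 66.
Rows: 242 × 31/29 = 258.69 → 259.

Cast on 66 stitches; work 259 rows.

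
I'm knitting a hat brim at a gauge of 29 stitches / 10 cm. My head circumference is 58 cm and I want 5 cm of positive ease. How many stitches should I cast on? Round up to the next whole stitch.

Finished = 58 + 5 = 63 cm.
29 / 10 = 2.9 sts per cm.
63.00 × 2.9 = 182.70 sts.
→ 183 sts.

183 stitches.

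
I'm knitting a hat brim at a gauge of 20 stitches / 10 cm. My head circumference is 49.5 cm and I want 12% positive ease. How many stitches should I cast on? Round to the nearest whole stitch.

Finished = 49.5 × 1.12 = 55.44 cm.
20 / 10 = 2 sts per cm.
55.44 × 2 = 110.88 sts.
→ 111 sts.

Cast on 111 stitches.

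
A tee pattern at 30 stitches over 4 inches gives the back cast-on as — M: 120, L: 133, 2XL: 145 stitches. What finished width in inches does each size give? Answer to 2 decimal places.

30/4 = 7.5 sts per in.
M: 120 / 7.5 = 16.000 → 16.00 in.
L: 133 / 7.5 = 17.733 → 17.73 in.
2XL: 145 / 7.5 = 19.333 → 19.33 in.

M 16.00 inches; L 17.73 inches; 2XL 19.33 inches.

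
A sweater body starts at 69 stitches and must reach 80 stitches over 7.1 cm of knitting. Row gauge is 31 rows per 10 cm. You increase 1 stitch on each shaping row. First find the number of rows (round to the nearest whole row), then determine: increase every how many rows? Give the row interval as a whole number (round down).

Increase every 2nd row.

Rows = 7.1 × 3.1 = 22.0 → 22 rows.
Stitches to add: 11 → 11 shaping rows (at 1 st each).
22 / 11 = 2.00 → every 2 rows.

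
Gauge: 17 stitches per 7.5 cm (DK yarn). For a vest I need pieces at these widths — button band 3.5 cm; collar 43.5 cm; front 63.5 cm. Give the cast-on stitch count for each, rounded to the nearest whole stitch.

button band 8; collar 99; front 144.

Rate = 17/7.5 = 2.267 sts per cm.
button band: 3.5 × 2.267 = 7.93 → 8.
collar: 43.5 × 2.267 = 98.60 → 99.
front: 63.5 × 2.267 = 143.93 → 144.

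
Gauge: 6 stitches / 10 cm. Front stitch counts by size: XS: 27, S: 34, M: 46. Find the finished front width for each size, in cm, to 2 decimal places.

XS 45.00 cm; S 56.67 cm; M 76.67 cm.

6/10 = 0.6 sts per cm.
XS: 27 / 0.6 = 45.000 → 45.00 cm.
S: 34 / 0.6 = 56.667 → 56.67 cm.
M: 46 / 0.6 = 76.667 → 76.67 cm.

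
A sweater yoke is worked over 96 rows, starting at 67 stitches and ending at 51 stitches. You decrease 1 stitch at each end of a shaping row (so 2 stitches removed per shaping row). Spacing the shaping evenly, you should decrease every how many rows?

Decrease every 12th row.

Stitches to remove: |51 − 67| = 16.
Shaping rows needed: 16 / 2 = 8.
96 rows / 8 = every 12 rows.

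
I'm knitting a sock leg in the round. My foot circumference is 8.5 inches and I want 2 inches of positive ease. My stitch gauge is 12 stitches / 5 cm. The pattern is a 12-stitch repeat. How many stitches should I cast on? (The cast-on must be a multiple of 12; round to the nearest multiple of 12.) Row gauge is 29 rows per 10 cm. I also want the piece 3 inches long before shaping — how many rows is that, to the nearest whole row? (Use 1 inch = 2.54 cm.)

Finished = 8.5 + 2 = 10.5 inches.
10.5 inches × 2.54 = 26.67 cm.
12/5 = 2.4 sts per cm; 26.67 × 2.4 = 64.01 sts.
Nearest multiple of 12 → 60.
3 inches = 7.62 cm; × 2.9 = 22.10 → 22 rows.

Cast on 60 stitches; work 22 rows.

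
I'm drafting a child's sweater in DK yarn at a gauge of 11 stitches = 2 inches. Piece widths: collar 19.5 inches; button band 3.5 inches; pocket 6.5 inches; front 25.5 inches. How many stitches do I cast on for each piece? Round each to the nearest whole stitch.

Rate = 11/2 = 5.5 sts per in.
collar: 19.5 × 5.5 = 107.25 → 107.
button band: 3.5 × 5.5 = 19.25 → 19.
pocket: 6.5 × 5.5 = 35.75 → 36.
front: 25.5 × 5.5 = 140.25 → 140.

collar 107; button band 19; pocket 36; front 140.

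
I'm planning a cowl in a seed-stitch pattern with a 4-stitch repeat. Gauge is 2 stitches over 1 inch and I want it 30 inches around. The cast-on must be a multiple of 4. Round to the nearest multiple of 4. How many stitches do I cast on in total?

CO 60 sts.

2 / 1 = 2 sts per inch.
30 × 2 = 60.00 sts.
Nearest multiple of 4: 60.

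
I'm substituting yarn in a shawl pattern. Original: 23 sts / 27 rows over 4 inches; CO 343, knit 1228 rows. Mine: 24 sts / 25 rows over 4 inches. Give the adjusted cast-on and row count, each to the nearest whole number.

Stitches: 343 × 24/23 = 357.91 → 358.
Rows: 1228 × 25/27 = 1137.04 → 1137.

Cast on 358 stitches; work 1137 rows.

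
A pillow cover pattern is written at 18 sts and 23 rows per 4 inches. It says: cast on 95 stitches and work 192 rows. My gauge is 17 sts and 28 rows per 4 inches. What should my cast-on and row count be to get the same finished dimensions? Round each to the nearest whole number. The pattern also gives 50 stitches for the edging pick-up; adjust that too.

Cast on 90 stitches; work 234 rows; edging pick-up 47 stitches.

Stitches: 95 × 17/18 = 89.72 → 90.
Rows: 192 × 28/23 = 233.74 → 234.
edging pick-up: 50 × 17/18 = 47.22 → 47.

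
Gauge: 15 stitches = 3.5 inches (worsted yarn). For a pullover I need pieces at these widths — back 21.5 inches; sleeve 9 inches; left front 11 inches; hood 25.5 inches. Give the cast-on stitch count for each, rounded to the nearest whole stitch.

back 92; sleeve 39; left front 47; hood 109.

Rate = 15/3.5 = 4.286 sts per in.
back: 21.5 × 4.286 = 92.14 → 92.
sleeve: 9 × 4.286 = 38.57 → 39.
left front: 11 × 4.286 = 47.14 → 47.
hood: 25.5 × 4.286 = 109.29 → 109.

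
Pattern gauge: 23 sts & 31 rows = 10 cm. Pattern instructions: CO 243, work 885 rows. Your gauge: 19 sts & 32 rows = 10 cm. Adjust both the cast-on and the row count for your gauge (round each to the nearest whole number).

Stitches: 243 × 19/23 = 200.74 → 201.
Rows: 885 × 32/31 = 913.55 → 914.

Cast on 201 stitches; work 914 rows.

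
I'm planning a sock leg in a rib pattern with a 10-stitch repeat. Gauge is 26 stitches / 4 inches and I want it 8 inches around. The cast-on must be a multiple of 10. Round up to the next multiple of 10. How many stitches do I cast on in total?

CO 60 sts.

26 / 4 = 6.5 sts per inch.
8 × 6.5 = 52.00 sts.
Next multiple of 10: 60.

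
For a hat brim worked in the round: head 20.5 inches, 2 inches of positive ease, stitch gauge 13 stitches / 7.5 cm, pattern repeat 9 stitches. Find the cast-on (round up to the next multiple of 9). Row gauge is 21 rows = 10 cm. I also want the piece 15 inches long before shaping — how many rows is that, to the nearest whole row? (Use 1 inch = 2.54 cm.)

Cast on 108 stitches; work 80 rows.

Finished = 20.5 + 2 = 22.5 inches.
22.5 inches × 2.54 = 57.15 cm.
13/7.5 = 1.733 sts per cm; 57.15 × 1.733 = 99.06 sts.
Next multiple of 9 → 108.
15 inches = 38.10 cm; × 2.1 = 80.01 → 80 rows.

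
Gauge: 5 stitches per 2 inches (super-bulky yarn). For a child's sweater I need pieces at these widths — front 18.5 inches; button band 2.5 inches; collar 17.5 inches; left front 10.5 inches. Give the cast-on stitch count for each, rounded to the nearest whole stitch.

Rate = 5/2 = 2.5 sts per in.
front: 18.5 × 2.5 = 46.25 → 46.
button band: 2.5 × 2.5 = 6.25 → 6.
collar: 17.5 × 2.5 = 43.75 → 44.
left front: 10.5 × 2.5 = 26.25 → 26.

front 46; button band 6; collar 44; left front 26.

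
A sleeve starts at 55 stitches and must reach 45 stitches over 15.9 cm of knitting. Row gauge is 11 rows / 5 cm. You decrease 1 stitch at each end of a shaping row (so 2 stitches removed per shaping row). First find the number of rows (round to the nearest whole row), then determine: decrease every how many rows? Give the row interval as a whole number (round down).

Rows = 15.9 × 2.2 = 35.0 → 35 rows.
Stitches to remove: 10 → 5 shaping rows (at 2 st each).
35 / 5 = 7.00 → every 7 rows.

Decrease every 7th row.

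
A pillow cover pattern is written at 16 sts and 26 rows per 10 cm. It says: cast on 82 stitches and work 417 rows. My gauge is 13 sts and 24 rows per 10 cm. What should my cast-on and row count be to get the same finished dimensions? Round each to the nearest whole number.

Cast on 67 stitches; work 385 rows.

Stitches: 82 × 13/16 = 66.62 → 67.
Rows: 417 × 24/26 = 384.92 → 385.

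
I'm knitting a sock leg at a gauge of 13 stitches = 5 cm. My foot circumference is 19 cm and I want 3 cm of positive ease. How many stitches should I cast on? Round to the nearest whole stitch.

CO 57 sts.

Finished = 19 + 3 = 22 cm.
13 / 5 = 2.6 sts per cm.
22.00 × 2.6 = 57.20 sts.
→ 57 sts.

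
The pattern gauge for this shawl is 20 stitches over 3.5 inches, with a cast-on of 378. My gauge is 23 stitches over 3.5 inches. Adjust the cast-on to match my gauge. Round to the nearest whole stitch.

CO 435 sts.

Scale factor = 23 / 20 = 1.150.
378 × 23 / 20 = 434.70 sts.
→ 435 sts.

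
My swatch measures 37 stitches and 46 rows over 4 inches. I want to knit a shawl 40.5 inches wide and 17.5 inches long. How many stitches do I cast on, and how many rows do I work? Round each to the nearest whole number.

Cast on 375 stitches and work 201 rows.

Stitch gauge = 37/4 = 9.25 sts/in; 40.5 × 9.25 = 374.62 → 375 sts.
Row gauge = 46/4 = 11.5 rows/in; 17.5 × 11.5 = 201.25 → 201 rows.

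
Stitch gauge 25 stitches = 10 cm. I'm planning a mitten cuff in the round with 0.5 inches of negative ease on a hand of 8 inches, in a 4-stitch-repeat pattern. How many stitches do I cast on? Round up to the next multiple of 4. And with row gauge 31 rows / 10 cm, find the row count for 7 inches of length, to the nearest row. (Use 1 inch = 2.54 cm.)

Finished = 8 − 0.5 = 7.5 inches.
7.5 inches × 2.54 = 19.05 cm.
25/10 = 2.5 sts per cm; 19.05 × 2.5 = 47.62 sts.
Next multiple of 4 → 48.
7 inches = 17.78 cm; × 3.1 = 55.12 → 55 rows.

Cast on 48 stitches; work 55 rows.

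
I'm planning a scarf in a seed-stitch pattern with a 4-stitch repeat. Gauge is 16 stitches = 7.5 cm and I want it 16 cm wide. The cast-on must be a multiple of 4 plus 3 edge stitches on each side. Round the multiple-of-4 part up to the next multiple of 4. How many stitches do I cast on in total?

16 / 7.5 = 2.133 sts per cm.
16 × 2.133 = 34.13 sts.
Less 6 edge sts → 28.13 for the repeat.
Next multiple of 4: 32.
Add back 6 edge sts → 38.

Cast on 38 stitches.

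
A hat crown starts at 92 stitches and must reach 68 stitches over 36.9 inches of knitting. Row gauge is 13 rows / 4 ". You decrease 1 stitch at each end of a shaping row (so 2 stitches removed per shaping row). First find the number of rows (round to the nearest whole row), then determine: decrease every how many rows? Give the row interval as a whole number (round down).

Decrease every 10th row.

Rows = 36.9 × 3.25 = 119.9 → 120 rows.
Stitches to remove: 24 → 12 shaping rows (at 2 st each).
120 / 12 = 10.00 → every 10 rows.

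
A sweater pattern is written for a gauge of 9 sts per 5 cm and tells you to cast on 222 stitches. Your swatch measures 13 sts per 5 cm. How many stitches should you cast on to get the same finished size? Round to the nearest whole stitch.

Scale factor = 13 / 9 = 1.444.
222 × 13 / 9 = 320.67 sts.
→ 321 sts.

321 stitches.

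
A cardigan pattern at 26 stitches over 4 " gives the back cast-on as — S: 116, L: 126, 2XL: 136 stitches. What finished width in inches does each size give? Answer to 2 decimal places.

26/4 = 6.5 sts per in.
S: 116 / 6.5 = 17.846 → 17.85 in.
L: 126 / 6.5 = 19.385 → 19.38 in.
2XL: 136 / 6.5 = 20.923 → 20.92 in.

S 17.85 inches; L 19.38 inches; 2XL 20.92 inches.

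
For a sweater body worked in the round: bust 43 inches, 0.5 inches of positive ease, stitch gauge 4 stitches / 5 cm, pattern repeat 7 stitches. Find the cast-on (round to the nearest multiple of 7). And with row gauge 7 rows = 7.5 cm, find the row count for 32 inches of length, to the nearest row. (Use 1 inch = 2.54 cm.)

Finished = 43 + 0.5 = 43.5 inches.
43.5 inches × 2.54 = 110.49 cm.
4/5 = 0.8 sts per cm; 110.49 × 0.8 = 88.39 sts.
Nearest multiple of 7 → 91.
32 inches = 81.28 cm; × 0.933 = 75.86 → 76 rows.

Cast on 91 stitches; work 76 rows.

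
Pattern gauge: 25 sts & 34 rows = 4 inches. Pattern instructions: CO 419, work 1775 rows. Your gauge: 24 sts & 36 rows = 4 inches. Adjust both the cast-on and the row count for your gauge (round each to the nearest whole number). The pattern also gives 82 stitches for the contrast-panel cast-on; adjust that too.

Stitches: 419 × 24/25 = 402.24 → 402.
Rows: 1775 × 36/34 = 1879.41 → 1879.
contrast-panel cast-on: 82 × 24/25 = 78.72 → 79.

Cast on 402 stitches; work 1879 rows; contrast-panel cast-on 79 stitches.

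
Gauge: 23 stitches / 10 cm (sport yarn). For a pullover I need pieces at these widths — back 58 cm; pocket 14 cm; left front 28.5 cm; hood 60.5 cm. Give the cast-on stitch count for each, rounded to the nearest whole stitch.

back 133; pocket 32; left front 66; hood 139.

Rate = 23/10 = 2.3 sts per cm.
back: 58 × 2.3 = 133.40 → 133.
pocket: 14 × 2.3 = 32.20 → 32.
left front: 28.5 × 2.3 = 65.55 → 66.
hood: 60.5 × 2.3 = 139.15 → 139.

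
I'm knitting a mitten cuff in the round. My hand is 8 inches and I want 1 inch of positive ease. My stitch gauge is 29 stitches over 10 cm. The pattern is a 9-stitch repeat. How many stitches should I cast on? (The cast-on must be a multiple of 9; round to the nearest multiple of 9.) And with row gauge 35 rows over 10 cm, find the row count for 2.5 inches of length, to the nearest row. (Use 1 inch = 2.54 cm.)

Cast on 63 stitches; work 22 rows.

Finished = 8 + 1 = 9 inches.
9 inches × 2.54 = 22.86 cm.
29/10 = 2.9 sts per cm; 22.86 × 2.9 = 66.29 sts.
Nearest multiple of 9 → 63.
2.5 inches = 6.35 cm; × 3.5 = 22.23 → 22 rows.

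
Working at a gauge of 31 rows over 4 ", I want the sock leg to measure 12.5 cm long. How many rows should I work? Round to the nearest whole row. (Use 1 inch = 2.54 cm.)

12.5 cm = 4.92 in.
31 rows / 4 in = 7.75 rows per inch.
4.92 × 7.75 = 38.14 rows.
Round to nearest → 38.

Work 38 rows.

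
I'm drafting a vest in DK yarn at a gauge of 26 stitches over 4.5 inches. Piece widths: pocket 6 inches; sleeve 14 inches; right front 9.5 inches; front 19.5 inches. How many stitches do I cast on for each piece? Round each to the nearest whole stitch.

pocket 35; sleeve 81; right front 55; front 113.

Rate = 26/4.5 = 5.778 sts per in.
pocket: 6 × 5.778 = 34.67 → 35.
sleeve: 14 × 5.778 = 80.89 → 81.
right front: 9.5 × 5.778 = 54.89 → 55.
front: 19.5 × 5.778 = 112.67 → 113.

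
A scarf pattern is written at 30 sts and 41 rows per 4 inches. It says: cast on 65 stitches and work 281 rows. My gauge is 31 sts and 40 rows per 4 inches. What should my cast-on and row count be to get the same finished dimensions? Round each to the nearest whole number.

Cast on 67 stitches; work 274 rows.

Stitches: 65 × 31/30 = 67.17 → 67.
Rows: 281 × 40/41 = 274.15 → 274.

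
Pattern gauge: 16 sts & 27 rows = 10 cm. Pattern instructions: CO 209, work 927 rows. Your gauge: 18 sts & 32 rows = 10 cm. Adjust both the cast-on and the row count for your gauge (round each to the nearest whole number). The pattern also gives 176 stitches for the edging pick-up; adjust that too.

Cast on 235 stitches; work 1099 rows; edging pick-up 198 stitches.

Stitches: 209 × 18/16 = 235.12 → 235.
Rows: 927 × 32/27 = 1098.67 → 1099.
edging pick-up: 176 × 18/16 = 198.00 → 198.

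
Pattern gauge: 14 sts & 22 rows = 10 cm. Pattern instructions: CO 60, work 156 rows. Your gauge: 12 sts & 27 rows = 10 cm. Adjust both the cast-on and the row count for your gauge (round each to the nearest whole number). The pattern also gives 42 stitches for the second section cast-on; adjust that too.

Cast on 51 stitches; work 191 rows; second section cast-on 36 stitches.

Stitches: 60 × 12/14 = 51.43 → 51.
Rows: 156 × 27/22 = 191.45 → 191.
second section cast-on: 42 × 12/14 = 36.00 → 36.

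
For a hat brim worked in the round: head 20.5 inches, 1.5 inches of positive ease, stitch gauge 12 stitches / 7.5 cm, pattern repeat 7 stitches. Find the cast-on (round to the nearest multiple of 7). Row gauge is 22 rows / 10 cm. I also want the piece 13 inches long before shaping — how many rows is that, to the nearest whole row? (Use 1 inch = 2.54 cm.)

Cast on 91 stitches; work 73 rows.

Finished = 20.5 + 1.5 = 22 inches.
22 inches × 2.54 = 55.88 cm.
12/7.5 = 1.6 sts per cm; 55.88 × 1.6 = 89.41 sts.
Nearest multiple of 7 → 91.
13 inches = 33.02 cm; × 2.2 = 72.64 → 73 rows.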